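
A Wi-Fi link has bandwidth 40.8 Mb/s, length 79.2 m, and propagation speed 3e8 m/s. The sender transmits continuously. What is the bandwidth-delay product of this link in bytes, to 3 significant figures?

1.35 bytes

Propagation delay = 79.2 / 300000000 = 2.64e-07 s.
BDP = R × t_prop = 40800000 × 2.64e-07 = 10.7712 bits.
In bytes: 10.7712/8 = 1.35 bytes.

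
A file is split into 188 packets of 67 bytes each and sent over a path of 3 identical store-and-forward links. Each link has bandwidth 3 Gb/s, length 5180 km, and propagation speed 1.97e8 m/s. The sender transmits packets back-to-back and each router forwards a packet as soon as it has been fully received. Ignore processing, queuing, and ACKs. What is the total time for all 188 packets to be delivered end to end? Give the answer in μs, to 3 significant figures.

Per-hop transmission t_tx = L/R = 536/3000000000 = 0.178667 μs.
Per-hop propagation t_prop = 5180000/197000000 = 26294.4 μs.
Pipeline fill: first packet needs 3·t_tx to clear all hops; remaining 187 packets each add one t_tx.
Total = (3+188-1)·t_tx + 3·t_prop = 190·0.178667 + 3·26294.4 = 78900 μs.

78900 μs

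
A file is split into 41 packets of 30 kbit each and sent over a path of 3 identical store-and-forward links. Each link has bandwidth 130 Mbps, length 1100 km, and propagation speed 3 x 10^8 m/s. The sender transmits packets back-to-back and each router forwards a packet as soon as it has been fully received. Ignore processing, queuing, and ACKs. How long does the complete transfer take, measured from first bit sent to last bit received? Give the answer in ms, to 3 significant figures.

20.9 ms

Per-hop transmission t_tx = L/R = 30000/130000000 = 0.230769 ms.
Per-hop propagation t_prop = 1100000/300000000 = 3.66667 ms.
Pipeline fill: first packet needs 3·t_tx to clear all hops; remaining 40 packets each add one t_tx.
Total = (3+41-1)·t_tx + 3·t_prop = 43·0.230769 + 3·3.66667 = 20.9 ms.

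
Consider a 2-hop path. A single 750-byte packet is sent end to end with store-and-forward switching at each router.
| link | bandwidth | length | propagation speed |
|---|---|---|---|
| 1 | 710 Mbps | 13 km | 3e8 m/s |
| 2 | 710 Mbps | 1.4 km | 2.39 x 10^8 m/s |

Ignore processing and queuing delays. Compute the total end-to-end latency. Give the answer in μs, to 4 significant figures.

L = 750 × 8 = 6000 bits.
Transmission delay per hop = L/R = 6000/710000000 = 8.4507 μs; 2 hops → 16.9014 μs.
Propagation delays (d/s per hop): 43.3333, 5.85774 μs; sum = 49.1911 μs.
End-to-end = 66.09 μs.

66.09 μs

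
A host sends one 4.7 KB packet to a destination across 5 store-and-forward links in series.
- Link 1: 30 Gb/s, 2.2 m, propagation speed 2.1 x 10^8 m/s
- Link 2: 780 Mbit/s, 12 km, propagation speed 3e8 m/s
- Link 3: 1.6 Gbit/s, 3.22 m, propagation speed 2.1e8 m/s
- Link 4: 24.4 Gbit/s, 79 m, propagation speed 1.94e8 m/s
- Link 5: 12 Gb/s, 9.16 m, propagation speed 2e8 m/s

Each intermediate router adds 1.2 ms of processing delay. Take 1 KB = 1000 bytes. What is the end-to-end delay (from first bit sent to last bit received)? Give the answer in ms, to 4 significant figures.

L = 37600 bits.
Transmission delays (L/R per hop): 0.00125333, 0.0482051, 0.0235, 0.00154098, 0.00313333 ms; sum = 0.0776328 ms.
Propagation delays (d/s per hop): 1.04762e-05, 0.04, 1.53333e-05, 0.000407216, 4.58e-05 ms; sum = 0.0404788 ms.
Processing at 4 router(s): 4 × 1.2 ms = 4.8 ms.
End-to-end = 4.918 ms.

4.918 ms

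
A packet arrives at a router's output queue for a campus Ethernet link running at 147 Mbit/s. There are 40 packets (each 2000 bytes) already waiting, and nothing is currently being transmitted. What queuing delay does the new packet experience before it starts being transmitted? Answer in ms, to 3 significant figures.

4.35 ms

Each queued packet: L/R = 16000/147000000 = 0.108844 ms.
40 queued → 4.35374 ms.
Queuing delay = 4.35 ms.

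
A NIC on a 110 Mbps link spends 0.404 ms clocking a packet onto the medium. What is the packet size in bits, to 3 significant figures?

L = R × t_tx = 110000000 b/s × 0.000404 s = 44440 bits.

44400 bits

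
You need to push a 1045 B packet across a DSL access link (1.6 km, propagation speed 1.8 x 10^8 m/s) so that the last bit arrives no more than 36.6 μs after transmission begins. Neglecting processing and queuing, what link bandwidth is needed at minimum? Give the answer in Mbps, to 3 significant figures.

302 Mbps

L = 8360 bits.
Propagation delay = 1600 / 180000000 = 8.88889 μs.
Transmission budget = 36.6 − 8.88889 = 27.7111 μs.
R ≥ L / t_tx = 8360 bits / 2.77111e-05 s = 302 Mbps.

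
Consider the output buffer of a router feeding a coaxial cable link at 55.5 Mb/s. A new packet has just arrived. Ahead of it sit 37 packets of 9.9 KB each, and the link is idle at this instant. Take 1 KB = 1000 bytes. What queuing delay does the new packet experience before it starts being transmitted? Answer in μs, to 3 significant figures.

52800 μs

Each queued packet: L/R = 79200/55500000 = 1427.03 μs.
37 queued → 52800 μs.
Queuing delay = 52800 μs.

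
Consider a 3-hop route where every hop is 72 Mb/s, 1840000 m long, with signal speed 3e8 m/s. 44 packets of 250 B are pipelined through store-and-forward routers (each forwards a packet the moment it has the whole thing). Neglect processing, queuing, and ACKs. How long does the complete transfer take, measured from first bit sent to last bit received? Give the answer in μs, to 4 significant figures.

19680 μs

Per-hop transmission t_tx = L/R = 2000/72000000 = 27.7778 μs.
Per-hop propagation t_prop = 1840000/300000000 = 6133.33 μs.
Pipeline fill: first packet needs 3·t_tx to clear all hops; remaining 43 packets each add one t_tx.
Total = (3+44-1)·t_tx + 3·t_prop = 46·27.7778 + 3·6133.33 = 19680 μs.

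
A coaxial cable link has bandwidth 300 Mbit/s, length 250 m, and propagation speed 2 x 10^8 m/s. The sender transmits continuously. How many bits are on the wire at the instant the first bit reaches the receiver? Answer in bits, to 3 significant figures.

375 bits

Propagation delay = 250 / 200000000 = 1.25e-06 s.
BDP = R × t_prop = 300000000 × 1.25e-06 = 375 bits.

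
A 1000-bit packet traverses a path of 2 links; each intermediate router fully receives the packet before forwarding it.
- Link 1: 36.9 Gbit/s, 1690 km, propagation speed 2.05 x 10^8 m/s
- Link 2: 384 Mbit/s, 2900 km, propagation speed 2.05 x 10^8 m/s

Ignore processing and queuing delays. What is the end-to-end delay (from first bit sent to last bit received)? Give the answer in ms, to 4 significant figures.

22.39 ms

Transmission delays (L/R per hop): 2.71003e-05, 0.00260417 ms; sum = 0.00263127 ms.
Propagation delays (d/s per hop): 8.2439, 14.1463 ms; sum = 22.3902 ms.
End-to-end = 22.39 ms.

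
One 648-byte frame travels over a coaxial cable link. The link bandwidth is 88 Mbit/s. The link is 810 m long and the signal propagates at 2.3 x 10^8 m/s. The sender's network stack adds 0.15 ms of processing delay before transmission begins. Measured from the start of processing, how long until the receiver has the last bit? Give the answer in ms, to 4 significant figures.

L = 648 × 8 = 5184 bits.
Transmission delay = L/R = 5184 / 88000000 = 0.0589091 ms.
Propagation delay = d/s = 810 m / 2.3e+08 m/s = 0.00352174 ms.
Plus processing delay 0.15 ms = 0.15 ms.
Total = 0.2124 ms.

0.2124 ms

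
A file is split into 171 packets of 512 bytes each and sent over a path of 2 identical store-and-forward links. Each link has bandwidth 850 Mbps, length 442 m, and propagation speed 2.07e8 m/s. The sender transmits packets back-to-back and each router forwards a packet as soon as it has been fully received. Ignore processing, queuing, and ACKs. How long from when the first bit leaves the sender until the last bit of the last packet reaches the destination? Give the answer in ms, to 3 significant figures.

Per-hop transmission t_tx = L/R = 4096/850000000 = 0.00481882 ms.
Per-hop propagation t_prop = 442/2.07e+08 = 0.00213527 ms.
Pipeline fill: first packet needs 2·t_tx to clear all hops; remaining 170 packets each add one t_tx.
Total = (2+171-1)·t_tx + 2·t_prop = 172·0.00481882 + 2·0.00213527 = 0.833 ms.

0.833 ms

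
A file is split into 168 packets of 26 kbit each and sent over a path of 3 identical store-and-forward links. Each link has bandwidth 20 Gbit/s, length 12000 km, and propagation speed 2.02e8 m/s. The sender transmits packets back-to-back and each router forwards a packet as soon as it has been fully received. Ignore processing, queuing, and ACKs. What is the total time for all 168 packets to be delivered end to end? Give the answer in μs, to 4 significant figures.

178400 μs

Per-hop transmission t_tx = L/R = 26000/20000000000 = 1.3 μs.
Per-hop propagation t_prop = 12000000/202000000 = 59405.9 μs.
Pipeline fill: first packet needs 3·t_tx to clear all hops; remaining 167 packets each add one t_tx.
Total = (3+168-1)·t_tx + 3·t_prop = 170·1.3 + 3·59405.9 = 178400 μs.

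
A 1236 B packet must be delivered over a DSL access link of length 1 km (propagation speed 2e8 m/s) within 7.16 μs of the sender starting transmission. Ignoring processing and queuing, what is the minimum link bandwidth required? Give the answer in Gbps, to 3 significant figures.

L = 9888 bits.
Propagation delay = 1000 / 200000000 = 5 μs.
Transmission budget = 7.16 − 5 = 2.16 μs.
R ≥ L / t_tx = 9888 bits / 2.16e-06 s = 4.58 Gbps.

4.58 Gbps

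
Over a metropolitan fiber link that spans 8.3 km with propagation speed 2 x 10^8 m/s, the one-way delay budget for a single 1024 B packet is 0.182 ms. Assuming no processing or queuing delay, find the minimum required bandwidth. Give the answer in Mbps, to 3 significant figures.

58.3 Mbps

L = 8192 bits.
Propagation delay = 8300 / 200000000 = 0.0415 ms.
Transmission budget = 0.182 − 0.0415 = 0.1405 ms.
R ≥ L / t_tx = 8192 bits / 0.0001405 s = 58.3 Mbps.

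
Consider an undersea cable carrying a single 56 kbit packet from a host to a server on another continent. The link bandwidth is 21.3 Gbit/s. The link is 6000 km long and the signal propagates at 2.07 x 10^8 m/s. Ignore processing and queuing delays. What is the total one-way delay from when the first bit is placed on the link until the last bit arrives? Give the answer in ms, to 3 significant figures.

29.0 ms

L = 56000 bits.
Transmission delay = L/R = 56000 / 21300000000 = 0.00262911 ms.
Propagation delay = d/s = 6000000 m / 2.07e+08 m/s = 28.9855 ms.
Total = 29.0 ms.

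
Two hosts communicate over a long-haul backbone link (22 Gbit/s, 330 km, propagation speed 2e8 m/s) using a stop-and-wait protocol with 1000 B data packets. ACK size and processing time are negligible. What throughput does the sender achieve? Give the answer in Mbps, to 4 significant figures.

2.424 Mbps

t_tx = L/R = 8000/22000000000 = 3.63636e-07 s.
t_prop = 330000/200000000 = 0.00165 s; RTT = 0.0033 s.
Cycle = t_tx + RTT = 0.00330036 s.
Throughput = L / cycle = 8000 / 0.00330036 = 2.424 Mbps.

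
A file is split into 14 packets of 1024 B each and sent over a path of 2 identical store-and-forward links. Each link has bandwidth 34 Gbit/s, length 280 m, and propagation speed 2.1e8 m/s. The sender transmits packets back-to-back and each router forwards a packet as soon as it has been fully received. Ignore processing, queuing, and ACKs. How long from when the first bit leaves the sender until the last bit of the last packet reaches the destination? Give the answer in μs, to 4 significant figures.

Per-hop transmission t_tx = L/R = 8192/34000000000 = 0.240941 μs.
Per-hop propagation t_prop = 280/210000000 = 1.33333 μs.
Pipeline fill: first packet needs 2·t_tx to clear all hops; remaining 13 packets each add one t_tx.
Total = (2+14-1)·t_tx + 2·t_prop = 15·0.240941 + 2·1.33333 = 6.281 μs.

6.281 μs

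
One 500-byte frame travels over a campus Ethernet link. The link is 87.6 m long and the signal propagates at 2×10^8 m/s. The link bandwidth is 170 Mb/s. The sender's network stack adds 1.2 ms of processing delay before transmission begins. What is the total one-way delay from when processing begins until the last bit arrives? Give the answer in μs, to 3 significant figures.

L = 500 × 8 = 4000 bits.
Transmission delay = L/R = 4000 / 170000000 = 23.5294 μs.
Propagation delay = d/s = 87.6 m / 200000000 m/s = 0.438 μs.
Plus processing delay 1.2 ms = 1200 μs.
Total = 1220 μs.

1220 μs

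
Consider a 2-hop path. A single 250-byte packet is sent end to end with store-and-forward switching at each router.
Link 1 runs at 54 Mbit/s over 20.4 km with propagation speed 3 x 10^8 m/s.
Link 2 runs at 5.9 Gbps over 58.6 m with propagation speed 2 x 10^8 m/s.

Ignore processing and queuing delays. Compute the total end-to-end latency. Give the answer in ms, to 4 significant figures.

L = 250 × 8 = 2000 bits.
Transmission delays (L/R per hop): 0.037037, 0.000338983 ms; sum = 0.037376 ms.
Propagation delays (d/s per hop): 0.068, 0.000293 ms; sum = 0.068293 ms.
End-to-end = 0.1057 ms.

0.1057 ms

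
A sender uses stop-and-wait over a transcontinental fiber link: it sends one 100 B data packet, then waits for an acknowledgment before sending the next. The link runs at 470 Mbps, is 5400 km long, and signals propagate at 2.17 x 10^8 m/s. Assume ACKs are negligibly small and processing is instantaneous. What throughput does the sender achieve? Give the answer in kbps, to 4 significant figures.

t_tx = L/R = 800/470000000 = 1.70213e-06 s.
t_prop = 5400000/217000000 = 0.0248848 s; RTT = 0.0497696 s.
Cycle = t_tx + RTT = 0.0497713 s.
Throughput = L / cycle = 800 / 0.0497713 = 16.07 kbps.

16.07 kbps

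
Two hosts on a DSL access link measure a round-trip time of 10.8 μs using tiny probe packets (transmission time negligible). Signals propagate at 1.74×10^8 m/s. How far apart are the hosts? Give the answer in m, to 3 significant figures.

940 m

One-way propagation = RTT/2 = 5.4 μs.
d = s × t = 174000000 × 5.4e-06 = 940 m.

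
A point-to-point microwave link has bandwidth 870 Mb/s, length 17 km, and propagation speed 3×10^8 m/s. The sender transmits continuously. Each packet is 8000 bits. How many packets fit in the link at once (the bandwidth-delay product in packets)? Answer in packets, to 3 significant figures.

Propagation delay = 17000 / 300000000 = 5.66667e-05 s.
BDP = R × t_prop = 870000000 × 5.66667e-05 = 49300 bits.
In packets of 8000 bits: 6.16 packets.

6.16 packets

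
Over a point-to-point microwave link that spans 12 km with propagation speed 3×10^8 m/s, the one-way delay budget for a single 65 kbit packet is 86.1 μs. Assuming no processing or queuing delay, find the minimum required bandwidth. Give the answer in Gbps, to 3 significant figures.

1.41 Gbps

Propagation delay = 12000 / 300000000 = 40 μs.
Transmission budget = 86.1 − 40 = 46.1 μs.
R ≥ L / t_tx = 65000 bits / 4.61e-05 s = 1.41 Gbps.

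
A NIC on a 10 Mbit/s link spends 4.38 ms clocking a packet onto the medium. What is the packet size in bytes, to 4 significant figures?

5475 bytes

L = R × t_tx = 10000000 b/s × 0.00438 s = 43800 bits.
In bytes: 43800 / 8 = 5475 bytes.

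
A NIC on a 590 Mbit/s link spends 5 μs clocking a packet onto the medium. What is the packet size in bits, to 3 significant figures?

2950 bits

L = R × t_tx = 590000000 b/s × 5e-06 s = 2950 bits.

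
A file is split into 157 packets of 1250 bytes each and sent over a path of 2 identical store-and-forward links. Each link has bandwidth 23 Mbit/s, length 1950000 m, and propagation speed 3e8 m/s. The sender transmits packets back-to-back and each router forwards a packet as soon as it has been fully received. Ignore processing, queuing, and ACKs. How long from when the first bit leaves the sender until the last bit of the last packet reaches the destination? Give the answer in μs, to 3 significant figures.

Per-hop transmission t_tx = L/R = 10000/23000000 = 434.783 μs.
Per-hop propagation t_prop = 1950000/300000000 = 6500 μs.
Pipeline fill: first packet needs 2·t_tx to clear all hops; remaining 156 packets each add one t_tx.
Total = (2+157-1)·t_tx + 2·t_prop = 158·434.783 + 2·6500 = 81700 μs.

81700 μs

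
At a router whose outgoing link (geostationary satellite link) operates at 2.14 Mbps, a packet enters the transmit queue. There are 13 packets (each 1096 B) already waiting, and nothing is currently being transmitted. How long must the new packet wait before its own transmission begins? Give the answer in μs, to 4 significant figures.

Each queued packet: L/R = 8768/2140000 = 4097.2 μs.
13 queued → 53263.6 μs.
Queuing delay = 53260 μs.

53260 μs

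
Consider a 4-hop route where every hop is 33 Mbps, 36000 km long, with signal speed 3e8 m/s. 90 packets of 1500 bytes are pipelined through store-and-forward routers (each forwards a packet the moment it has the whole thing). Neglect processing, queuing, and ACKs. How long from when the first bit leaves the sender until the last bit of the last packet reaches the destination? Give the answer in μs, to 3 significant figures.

514000 μs

Per-hop transmission t_tx = L/R = 12000/33000000 = 363.636 μs.
Per-hop propagation t_prop = 36000000/300000000 = 120000 μs.
Pipeline fill: first packet needs 4·t_tx to clear all hops; remaining 89 packets each add one t_tx.
Total = (4+90-1)·t_tx + 4·t_prop = 93·363.636 + 4·120000 = 514000 μs.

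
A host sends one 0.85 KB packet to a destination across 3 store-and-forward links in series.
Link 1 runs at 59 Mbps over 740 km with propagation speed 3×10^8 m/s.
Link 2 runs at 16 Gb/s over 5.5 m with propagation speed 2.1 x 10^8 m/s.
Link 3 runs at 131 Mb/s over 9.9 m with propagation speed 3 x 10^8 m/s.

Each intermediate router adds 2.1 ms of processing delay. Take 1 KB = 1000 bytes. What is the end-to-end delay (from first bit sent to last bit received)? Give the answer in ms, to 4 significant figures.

L = 6800 bits.
Transmission delays (L/R per hop): 0.115254, 0.000425, 0.0519084 ms; sum = 0.167588 ms.
Propagation delays (d/s per hop): 2.46667, 2.61905e-05, 3.3e-05 ms; sum = 2.46673 ms.
Processing at 2 router(s): 2 × 2.1 ms = 4.2 ms.
End-to-end = 6.834 ms.

6.834 ms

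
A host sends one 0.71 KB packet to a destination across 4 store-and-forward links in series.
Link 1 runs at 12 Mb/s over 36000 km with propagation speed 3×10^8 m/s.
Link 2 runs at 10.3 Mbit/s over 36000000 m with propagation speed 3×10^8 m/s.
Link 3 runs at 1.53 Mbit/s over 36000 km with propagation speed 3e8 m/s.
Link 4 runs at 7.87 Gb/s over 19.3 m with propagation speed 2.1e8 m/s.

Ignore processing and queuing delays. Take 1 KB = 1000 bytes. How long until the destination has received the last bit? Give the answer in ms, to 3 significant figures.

L = 5680 bits.
Transmission delays (L/R per hop): 0.473333, 0.551456, 3.71242, 0.000721728 ms; sum = 4.73793 ms.
Propagation delays (d/s per hop): 120, 120, 120, 9.19048e-05 ms; sum = 360 ms.
End-to-end = 365 ms.

365 ms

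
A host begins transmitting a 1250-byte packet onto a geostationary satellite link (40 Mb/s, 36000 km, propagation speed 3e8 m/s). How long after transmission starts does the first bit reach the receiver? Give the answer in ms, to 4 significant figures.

First bit experiences only propagation delay: d/s = 36000000/300000000 = 120.0 ms.

120.0 ms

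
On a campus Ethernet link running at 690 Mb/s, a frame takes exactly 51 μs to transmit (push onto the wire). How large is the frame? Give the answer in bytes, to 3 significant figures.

L = R × t_tx = 690000000 b/s × 5.1e-05 s = 35190 bits.
In bytes: 35190 / 8 = 4400 bytes.

4400 bytes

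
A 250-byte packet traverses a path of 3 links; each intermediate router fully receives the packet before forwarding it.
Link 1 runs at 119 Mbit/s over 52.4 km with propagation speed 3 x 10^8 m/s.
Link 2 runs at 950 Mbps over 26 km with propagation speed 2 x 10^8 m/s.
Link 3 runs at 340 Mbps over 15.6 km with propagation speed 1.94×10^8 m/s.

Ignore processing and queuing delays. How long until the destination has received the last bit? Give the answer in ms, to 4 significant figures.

0.4099 ms

L = 250 × 8 = 2000 bits.
Transmission delays (L/R per hop): 0.0168067, 0.00210526, 0.00588235 ms; sum = 0.0247943 ms.
Propagation delays (d/s per hop): 0.174667, 0.13, 0.0804124 ms; sum = 0.385079 ms.
End-to-end = 0.4099 ms.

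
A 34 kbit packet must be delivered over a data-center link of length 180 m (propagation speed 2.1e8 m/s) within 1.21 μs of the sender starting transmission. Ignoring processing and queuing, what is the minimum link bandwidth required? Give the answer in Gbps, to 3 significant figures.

Propagation delay = 180 / 210000000 = 0.857143 μs.
Transmission budget = 1.21 − 0.857143 = 0.352857 μs.
R ≥ L / t_tx = 34000 bits / 3.52857e-07 s = 96.4 Gbps.

96.4 Gbps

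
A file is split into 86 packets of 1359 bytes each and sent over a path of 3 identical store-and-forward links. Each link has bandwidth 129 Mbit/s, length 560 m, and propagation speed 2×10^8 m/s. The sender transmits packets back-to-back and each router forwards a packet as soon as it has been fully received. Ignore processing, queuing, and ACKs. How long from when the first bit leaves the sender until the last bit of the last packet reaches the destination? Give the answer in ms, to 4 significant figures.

Per-hop transmission t_tx = L/R = 10872/129000000 = 0.0842791 ms.
Per-hop propagation t_prop = 560/200000000 = 0.0028 ms.
Pipeline fill: first packet needs 3·t_tx to clear all hops; remaining 85 packets each add one t_tx.
Total = (3+86-1)·t_tx + 3·t_prop = 88·0.0842791 + 3·0.0028 = 7.425 ms.

7.425 ms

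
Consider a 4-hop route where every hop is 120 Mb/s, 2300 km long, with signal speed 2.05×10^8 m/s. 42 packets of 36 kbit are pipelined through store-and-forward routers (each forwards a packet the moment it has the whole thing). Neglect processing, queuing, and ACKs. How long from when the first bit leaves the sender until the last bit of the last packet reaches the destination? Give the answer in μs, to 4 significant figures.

58380 μs

Per-hop transmission t_tx = L/R = 36000/120000000 = 300 μs.
Per-hop propagation t_prop = 2300000/2.05e+08 = 11219.5 μs.
Pipeline fill: first packet needs 4·t_tx to clear all hops; remaining 41 packets each add one t_tx.
Total = (4+42-1)·t_tx + 4·t_prop = 45·300 + 4·11219.5 = 58380 μs.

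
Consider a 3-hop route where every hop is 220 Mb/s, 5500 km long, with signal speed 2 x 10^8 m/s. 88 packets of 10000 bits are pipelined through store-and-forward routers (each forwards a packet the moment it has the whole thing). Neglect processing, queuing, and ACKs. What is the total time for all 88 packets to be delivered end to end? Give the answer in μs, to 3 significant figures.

86600 μs

Per-hop transmission t_tx = L/R = 10000/220000000 = 45.4545 μs.
Per-hop propagation t_prop = 5500000/200000000 = 27500 μs.
Pipeline fill: first packet needs 3·t_tx to clear all hops; remaining 87 packets each add one t_tx.
Total = (3+88-1)·t_tx + 3·t_prop = 90·45.4545 + 3·27500 = 86600 μs.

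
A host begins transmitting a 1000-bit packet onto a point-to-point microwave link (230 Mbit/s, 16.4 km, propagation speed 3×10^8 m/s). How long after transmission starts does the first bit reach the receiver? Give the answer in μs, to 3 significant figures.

54.7 μs

First bit experiences only propagation delay: d/s = 16400/300000000 = 54.7 μs.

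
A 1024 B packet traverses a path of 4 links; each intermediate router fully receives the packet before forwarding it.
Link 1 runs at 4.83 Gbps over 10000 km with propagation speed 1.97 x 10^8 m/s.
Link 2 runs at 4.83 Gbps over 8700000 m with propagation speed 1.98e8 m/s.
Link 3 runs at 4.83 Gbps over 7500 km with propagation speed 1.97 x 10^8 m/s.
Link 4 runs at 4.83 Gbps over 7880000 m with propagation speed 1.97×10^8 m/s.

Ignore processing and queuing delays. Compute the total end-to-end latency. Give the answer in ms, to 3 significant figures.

L = 1024 × 8 = 8192 bits.
Transmission delay per hop = L/R = 8192/4830000000 = 0.00169607 ms; 4 hops → 0.00678427 ms.
Propagation delays (d/s per hop): 50.7614, 43.9394, 38.0711, 40 ms; sum = 172.772 ms.
End-to-end = 173 ms.

173 ms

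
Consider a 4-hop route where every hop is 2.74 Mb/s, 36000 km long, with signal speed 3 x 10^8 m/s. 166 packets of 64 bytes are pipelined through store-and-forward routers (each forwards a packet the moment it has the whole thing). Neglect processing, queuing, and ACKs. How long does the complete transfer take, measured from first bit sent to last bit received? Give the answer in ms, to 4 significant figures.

511.6 ms

Per-hop transmission t_tx = L/R = 512/2740000 = 0.186861 ms.
Per-hop propagation t_prop = 36000000/300000000 = 120 ms.
Pipeline fill: first packet needs 4·t_tx to clear all hops; remaining 165 packets each add one t_tx.
Total = (4+166-1)·t_tx + 4·t_prop = 169·0.186861 + 4·120 = 511.6 ms.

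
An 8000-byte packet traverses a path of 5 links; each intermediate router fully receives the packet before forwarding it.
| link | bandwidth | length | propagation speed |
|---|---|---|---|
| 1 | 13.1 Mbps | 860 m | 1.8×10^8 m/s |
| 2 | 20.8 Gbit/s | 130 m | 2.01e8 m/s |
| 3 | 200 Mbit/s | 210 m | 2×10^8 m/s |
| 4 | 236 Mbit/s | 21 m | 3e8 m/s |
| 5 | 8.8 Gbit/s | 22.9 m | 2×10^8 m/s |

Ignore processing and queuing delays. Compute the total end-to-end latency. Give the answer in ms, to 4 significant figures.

L = 8000 × 8 = 64000 bits.
Transmission delays (L/R per hop): 4.8855, 0.00307692, 0.32, 0.271186, 0.00727273 ms; sum = 5.48703 ms.
Propagation delays (d/s per hop): 0.00477778, 0.000646766, 0.00105, 7e-05, 0.0001145 ms; sum = 0.00665904 ms.
End-to-end = 5.494 ms.

5.494 ms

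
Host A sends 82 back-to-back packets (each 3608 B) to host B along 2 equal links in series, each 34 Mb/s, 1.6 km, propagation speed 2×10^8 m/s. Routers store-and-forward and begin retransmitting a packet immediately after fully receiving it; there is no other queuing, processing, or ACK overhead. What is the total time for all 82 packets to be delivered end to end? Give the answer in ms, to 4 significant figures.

Per-hop transmission t_tx = L/R = 28864/34000000 = 0.848941 ms.
Per-hop propagation t_prop = 1600/200000000 = 0.008 ms.
Pipeline fill: first packet needs 2·t_tx to clear all hops; remaining 81 packets each add one t_tx.
Total = (2+82-1)·t_tx + 2·t_prop = 83·0.848941 + 2·0.008 = 70.48 ms.

70.48 ms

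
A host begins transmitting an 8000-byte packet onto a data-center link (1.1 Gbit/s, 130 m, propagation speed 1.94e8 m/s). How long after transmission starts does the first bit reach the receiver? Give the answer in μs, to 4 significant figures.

First bit experiences only propagation delay: d/s = 130/194000000 = 0.6701 μs.

0.6701 μs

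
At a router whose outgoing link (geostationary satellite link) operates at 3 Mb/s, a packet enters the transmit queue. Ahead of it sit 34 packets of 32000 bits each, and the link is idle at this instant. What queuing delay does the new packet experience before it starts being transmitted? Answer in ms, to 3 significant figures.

Each queued packet: L/R = 32000/3000000 = 10.6667 ms.
34 queued → 362.667 ms.
Queuing delay = 363 ms.

363 ms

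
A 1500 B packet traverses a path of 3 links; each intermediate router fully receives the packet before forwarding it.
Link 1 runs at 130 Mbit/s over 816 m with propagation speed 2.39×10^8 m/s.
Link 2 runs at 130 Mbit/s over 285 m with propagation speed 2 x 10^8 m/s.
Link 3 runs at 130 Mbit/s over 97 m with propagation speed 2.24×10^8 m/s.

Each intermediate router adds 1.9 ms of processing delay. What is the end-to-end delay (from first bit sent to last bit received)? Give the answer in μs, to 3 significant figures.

4080 μs

L = 1500 × 8 = 12000 bits.
Transmission delay per hop = L/R = 12000/130000000 = 92.3077 μs; 3 hops → 276.923 μs.
Propagation delays (d/s per hop): 3.41423, 1.425, 0.433036 μs; sum = 5.27226 μs.
Processing at 2 router(s): 2 × 1.9 ms = 3800 μs.
End-to-end = 4080 μs.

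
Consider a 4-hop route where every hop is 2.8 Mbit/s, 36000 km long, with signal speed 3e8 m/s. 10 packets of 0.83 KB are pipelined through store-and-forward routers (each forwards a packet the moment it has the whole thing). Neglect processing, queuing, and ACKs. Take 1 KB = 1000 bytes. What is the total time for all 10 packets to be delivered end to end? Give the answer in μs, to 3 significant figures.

511000 μs

Per-hop transmission t_tx = L/R = 6640/2800000 = 2371.43 μs.
Per-hop propagation t_prop = 36000000/300000000 = 120000 μs.
Pipeline fill: first packet needs 4·t_tx to clear all hops; remaining 9 packets each add one t_tx.
Total = (4+10-1)·t_tx + 4·t_prop = 13·2371.43 + 4·120000 = 511000 μs.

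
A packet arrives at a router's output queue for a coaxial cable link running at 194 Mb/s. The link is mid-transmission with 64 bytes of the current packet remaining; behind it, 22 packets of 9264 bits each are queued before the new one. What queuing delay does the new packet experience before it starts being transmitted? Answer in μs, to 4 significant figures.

Each queued packet: L/R = 9264/194000000 = 47.7526 μs.
22 queued → 1050.56 μs.
Plus remaining 512 bits of current packet: 2.63918 μs.
Queuing delay = 1053 μs.

1053 μs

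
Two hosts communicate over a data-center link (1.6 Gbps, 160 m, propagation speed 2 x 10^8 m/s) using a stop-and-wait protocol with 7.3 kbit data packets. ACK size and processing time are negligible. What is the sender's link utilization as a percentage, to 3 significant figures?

74.0 %

t_tx = L/R = 7300/1600000000 = 4.5625e-06 s.
t_prop = 160/200000000 = 8e-07 s; RTT = 1.6e-06 s.
Cycle = t_tx + RTT = 6.1625e-06 s.
Utilization = t_tx / cycle = 4.5625e-06/6.1625e-06 = 74.0 %.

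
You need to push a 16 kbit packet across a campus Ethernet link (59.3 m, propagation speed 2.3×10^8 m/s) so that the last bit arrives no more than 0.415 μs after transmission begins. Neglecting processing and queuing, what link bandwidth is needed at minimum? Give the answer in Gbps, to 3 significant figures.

Propagation delay = 59.3 / 2.3e+08 = 0.257826 μs.
Transmission budget = 0.415 − 0.257826 = 0.157174 μs.
R ≥ L / t_tx = 16000 bits / 1.57174e-07 s = 102 Gbps.

102 Gbps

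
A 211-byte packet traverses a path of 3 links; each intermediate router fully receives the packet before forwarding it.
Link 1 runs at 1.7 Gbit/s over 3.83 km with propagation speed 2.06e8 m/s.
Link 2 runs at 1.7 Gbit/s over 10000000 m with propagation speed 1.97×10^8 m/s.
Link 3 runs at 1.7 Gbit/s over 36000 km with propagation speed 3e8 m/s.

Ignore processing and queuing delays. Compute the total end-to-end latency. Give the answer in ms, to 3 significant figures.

171 ms

L = 211 × 8 = 1688 bits.
Transmission delay per hop = L/R = 1688/1700000000 = 0.000992941 ms; 3 hops → 0.00297882 ms.
Propagation delays (d/s per hop): 0.0185922, 50.7614, 120 ms; sum = 170.78 ms.
End-to-end = 171 ms.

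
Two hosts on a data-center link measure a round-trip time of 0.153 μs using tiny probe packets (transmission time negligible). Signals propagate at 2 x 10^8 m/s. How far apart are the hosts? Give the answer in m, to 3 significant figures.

One-way propagation = RTT/2 = 0.0765 μs.
d = s × t = 200000000 × 7.65e-08 = 15.3 m.

15.3 m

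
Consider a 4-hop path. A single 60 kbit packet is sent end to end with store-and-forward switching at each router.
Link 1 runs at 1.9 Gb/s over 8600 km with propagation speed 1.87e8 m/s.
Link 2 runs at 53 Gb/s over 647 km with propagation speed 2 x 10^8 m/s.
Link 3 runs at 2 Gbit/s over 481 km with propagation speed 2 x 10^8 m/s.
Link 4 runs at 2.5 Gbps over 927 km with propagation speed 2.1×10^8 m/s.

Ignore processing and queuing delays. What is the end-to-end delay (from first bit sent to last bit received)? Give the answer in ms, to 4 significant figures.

56.13 ms

L = 60000 bits.
Transmission delays (L/R per hop): 0.0315789, 0.00113208, 0.03, 0.024 ms; sum = 0.086711 ms.
Propagation delays (d/s per hop): 45.9893, 3.235, 2.405, 4.41429 ms; sum = 56.0436 ms.
End-to-end = 56.13 ms.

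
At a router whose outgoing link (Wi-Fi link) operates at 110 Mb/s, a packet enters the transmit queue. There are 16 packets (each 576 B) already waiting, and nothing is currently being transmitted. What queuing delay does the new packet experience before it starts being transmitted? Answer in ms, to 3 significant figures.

0.670 ms

Each queued packet: L/R = 4608/110000000 = 0.0418909 ms.
16 queued → 0.670255 ms.
Queuing delay = 0.670 ms.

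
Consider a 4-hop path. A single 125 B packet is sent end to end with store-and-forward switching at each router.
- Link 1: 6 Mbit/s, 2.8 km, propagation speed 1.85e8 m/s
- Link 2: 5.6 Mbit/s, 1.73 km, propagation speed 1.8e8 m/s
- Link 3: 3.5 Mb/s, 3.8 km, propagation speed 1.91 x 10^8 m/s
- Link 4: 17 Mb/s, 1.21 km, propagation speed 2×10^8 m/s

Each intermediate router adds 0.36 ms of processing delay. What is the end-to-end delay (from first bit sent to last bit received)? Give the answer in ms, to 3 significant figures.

1.82 ms

L = 125 × 8 = 1000 bits.
Transmission delays (L/R per hop): 0.166667, 0.178571, 0.285714, 0.0588235 ms; sum = 0.689776 ms.
Propagation delays (d/s per hop): 0.0151351, 0.00961111, 0.0198953, 0.00605 ms; sum = 0.0506915 ms.
Processing at 3 router(s): 3 × 0.36 ms = 1.08 ms.
End-to-end = 1.82 ms.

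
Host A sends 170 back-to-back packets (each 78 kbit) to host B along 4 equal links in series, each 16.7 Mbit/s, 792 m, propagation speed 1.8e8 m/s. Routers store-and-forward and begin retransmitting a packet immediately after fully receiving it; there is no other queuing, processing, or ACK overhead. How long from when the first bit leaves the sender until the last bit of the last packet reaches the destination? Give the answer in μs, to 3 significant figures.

808000 μs

Per-hop transmission t_tx = L/R = 78000/16700000 = 4670.66 μs.
Per-hop propagation t_prop = 792/180000000 = 4.4 μs.
Pipeline fill: first packet needs 4·t_tx to clear all hops; remaining 169 packets each add one t_tx.
Total = (4+170-1)·t_tx + 4·t_prop = 173·4670.66 + 4·4.4 = 808000 μs.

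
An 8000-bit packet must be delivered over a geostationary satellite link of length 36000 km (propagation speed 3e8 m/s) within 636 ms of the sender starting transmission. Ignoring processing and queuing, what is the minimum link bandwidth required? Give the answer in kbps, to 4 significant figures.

15.50 kbps

Propagation delay = 36000000 / 300000000 = 120 ms.
Transmission budget = 636 − 120 = 516 ms.
R ≥ L / t_tx = 8000 bits / 0.516 s = 15.50 kbps.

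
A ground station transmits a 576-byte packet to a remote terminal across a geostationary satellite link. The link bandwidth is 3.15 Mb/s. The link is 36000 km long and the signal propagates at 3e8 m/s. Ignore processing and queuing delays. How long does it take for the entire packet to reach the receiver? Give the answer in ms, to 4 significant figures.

121.5 ms

L = 576 × 8 = 4608 bits.
Transmission delay = L/R = 4608 / 3150000 = 1.46286 ms.
Propagation delay = d/s = 36000000 m / 300000000 m/s = 120 ms.
Total = 121.5 ms.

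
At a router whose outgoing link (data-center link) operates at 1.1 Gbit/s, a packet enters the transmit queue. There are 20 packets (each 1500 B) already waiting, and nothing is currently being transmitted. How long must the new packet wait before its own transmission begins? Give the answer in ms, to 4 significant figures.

0.2182 ms

Each queued packet: L/R = 12000/1100000000 = 0.0109091 ms.
20 queued → 0.218182 ms.
Queuing delay = 0.2182 ms.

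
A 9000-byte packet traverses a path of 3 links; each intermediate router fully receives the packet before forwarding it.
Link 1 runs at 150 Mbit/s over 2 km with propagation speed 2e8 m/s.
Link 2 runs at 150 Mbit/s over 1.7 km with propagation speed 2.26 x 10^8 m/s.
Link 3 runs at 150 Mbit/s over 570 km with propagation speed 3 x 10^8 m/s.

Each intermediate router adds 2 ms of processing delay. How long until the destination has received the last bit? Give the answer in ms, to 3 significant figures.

L = 9000 × 8 = 72000 bits.
Transmission delay per hop = L/R = 72000/150000000 = 0.48 ms; 3 hops → 1.44 ms.
Propagation delays (d/s per hop): 0.01, 0.00752212, 1.9 ms; sum = 1.91752 ms.
Processing at 2 router(s): 2 × 2 ms = 4 ms.
End-to-end = 7.36 ms.

7.36 ms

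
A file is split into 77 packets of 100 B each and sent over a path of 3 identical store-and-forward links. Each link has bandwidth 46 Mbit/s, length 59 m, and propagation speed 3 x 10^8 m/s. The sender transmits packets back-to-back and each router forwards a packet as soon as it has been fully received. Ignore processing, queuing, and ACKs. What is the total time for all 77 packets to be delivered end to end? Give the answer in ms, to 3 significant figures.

Per-hop transmission t_tx = L/R = 800/46000000 = 0.0173913 ms.
Per-hop propagation t_prop = 59/300000000 = 0.000196667 ms.
Pipeline fill: first packet needs 3·t_tx to clear all hops; remaining 76 packets each add one t_tx.
Total = (3+77-1)·t_tx + 3·t_prop = 79·0.0173913 + 3·0.000196667 = 1.37 ms.

1.37 ms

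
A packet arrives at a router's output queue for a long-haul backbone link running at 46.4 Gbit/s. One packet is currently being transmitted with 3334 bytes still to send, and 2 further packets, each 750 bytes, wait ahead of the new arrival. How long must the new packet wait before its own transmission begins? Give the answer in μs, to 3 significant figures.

Each queued packet: L/R = 6000/46400000000 = 0.12931 μs.
2 queued → 0.258621 μs.
Plus remaining 26672 bits of current packet: 0.574828 μs.
Queuing delay = 0.833 μs.

0.833 μs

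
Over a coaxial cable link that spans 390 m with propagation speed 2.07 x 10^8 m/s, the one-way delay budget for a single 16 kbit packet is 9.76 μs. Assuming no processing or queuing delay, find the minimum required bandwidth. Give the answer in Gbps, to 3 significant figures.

2.03 Gbps

Propagation delay = 390 / 2.07e+08 = 1.88406 μs.
Transmission budget = 9.76 − 1.88406 = 7.87594 μs.
R ≥ L / t_tx = 16000 bits / 7.87594e-06 s = 2.03 Gbps.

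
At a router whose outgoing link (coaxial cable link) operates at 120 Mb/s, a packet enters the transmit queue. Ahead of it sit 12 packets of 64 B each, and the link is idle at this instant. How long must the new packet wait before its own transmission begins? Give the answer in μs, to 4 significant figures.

Each queued packet: L/R = 512/120000000 = 4.26667 μs.
12 queued → 51.2 μs.
Queuing delay = 51.20 μs.

51.20 μs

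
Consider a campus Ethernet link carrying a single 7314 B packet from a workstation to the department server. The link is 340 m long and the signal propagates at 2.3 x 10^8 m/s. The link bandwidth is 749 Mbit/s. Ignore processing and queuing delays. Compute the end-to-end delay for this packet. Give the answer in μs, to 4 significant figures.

79.60 μs

L = 7314 × 8 = 58512 bits.
Transmission delay = L/R = 58512 / 749000000 = 78.1202 μs.
Propagation delay = d/s = 340 m / 2.3e+08 m/s = 1.47826 μs.
Total = 79.60 μs.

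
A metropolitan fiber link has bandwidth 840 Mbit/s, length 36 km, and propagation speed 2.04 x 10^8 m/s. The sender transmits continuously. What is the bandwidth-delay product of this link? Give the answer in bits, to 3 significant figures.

Propagation delay = 36000 / 204000000 = 0.000176471 s.
BDP = R × t_prop = 840000000 × 0.000176471 = 148235 bits.

148000 bits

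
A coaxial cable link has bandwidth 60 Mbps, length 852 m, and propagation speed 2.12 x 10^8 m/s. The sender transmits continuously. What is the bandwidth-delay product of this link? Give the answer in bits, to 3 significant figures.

Propagation delay = 852 / 212000000 = 4.01887e-06 s.
BDP = R × t_prop = 60000000 × 4.01887e-06 = 241.132 bits.

241 bits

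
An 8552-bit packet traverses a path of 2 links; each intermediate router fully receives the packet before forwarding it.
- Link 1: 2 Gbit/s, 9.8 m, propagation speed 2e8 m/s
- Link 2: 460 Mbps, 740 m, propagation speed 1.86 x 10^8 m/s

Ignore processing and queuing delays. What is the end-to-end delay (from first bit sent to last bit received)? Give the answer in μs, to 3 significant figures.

26.9 μs

Transmission delays (L/R per hop): 4.276, 18.5913 μs; sum = 22.8673 μs.
Propagation delays (d/s per hop): 0.049, 3.97849 μs; sum = 4.02749 μs.
End-to-end = 26.9 μs.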